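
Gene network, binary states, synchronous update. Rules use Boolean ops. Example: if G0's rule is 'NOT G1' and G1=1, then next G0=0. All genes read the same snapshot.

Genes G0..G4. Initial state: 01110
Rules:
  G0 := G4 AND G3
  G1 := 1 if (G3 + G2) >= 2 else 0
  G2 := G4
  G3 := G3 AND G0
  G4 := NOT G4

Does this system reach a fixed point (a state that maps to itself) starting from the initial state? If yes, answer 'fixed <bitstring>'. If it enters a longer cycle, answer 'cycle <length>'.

Answer: cycle 2

Derivation:
Step 0: 01110
Step 1: G0=G4&G3=0&1=0 G1=(1+1>=2)=1 G2=G4=0 G3=G3&G0=1&0=0 G4=NOT G4=NOT 0=1 -> 01001
Step 2: G0=G4&G3=1&0=0 G1=(0+0>=2)=0 G2=G4=1 G3=G3&G0=0&0=0 G4=NOT G4=NOT 1=0 -> 00100
Step 3: G0=G4&G3=0&0=0 G1=(0+1>=2)=0 G2=G4=0 G3=G3&G0=0&0=0 G4=NOT G4=NOT 0=1 -> 00001
Step 4: G0=G4&G3=1&0=0 G1=(0+0>=2)=0 G2=G4=1 G3=G3&G0=0&0=0 G4=NOT G4=NOT 1=0 -> 00100
Cycle of length 2 starting at step 2 -> no fixed point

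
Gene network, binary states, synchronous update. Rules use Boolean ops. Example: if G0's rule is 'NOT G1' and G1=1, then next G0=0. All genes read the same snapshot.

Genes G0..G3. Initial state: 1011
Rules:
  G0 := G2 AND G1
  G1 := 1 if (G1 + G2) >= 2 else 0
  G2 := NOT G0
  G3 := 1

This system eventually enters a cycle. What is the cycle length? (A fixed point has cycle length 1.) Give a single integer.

Answer: 1

Derivation:
Step 0: 1011
Step 1: G0=G2&G1=1&0=0 G1=(0+1>=2)=0 G2=NOT G0=NOT 1=0 G3=1(const) -> 0001
Step 2: G0=G2&G1=0&0=0 G1=(0+0>=2)=0 G2=NOT G0=NOT 0=1 G3=1(const) -> 0011
Step 3: G0=G2&G1=1&0=0 G1=(0+1>=2)=0 G2=NOT G0=NOT 0=1 G3=1(const) -> 0011
State from step 3 equals state from step 2 -> cycle length 1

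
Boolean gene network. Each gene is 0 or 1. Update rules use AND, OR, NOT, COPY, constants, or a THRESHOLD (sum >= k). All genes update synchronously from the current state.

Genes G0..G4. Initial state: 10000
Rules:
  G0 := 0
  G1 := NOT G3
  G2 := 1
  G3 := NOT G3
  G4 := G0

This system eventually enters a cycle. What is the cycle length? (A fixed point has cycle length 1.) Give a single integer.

Answer: 2

Derivation:
Step 0: 10000
Step 1: G0=0(const) G1=NOT G3=NOT 0=1 G2=1(const) G3=NOT G3=NOT 0=1 G4=G0=1 -> 01111
Step 2: G0=0(const) G1=NOT G3=NOT 1=0 G2=1(const) G3=NOT G3=NOT 1=0 G4=G0=0 -> 00100
Step 3: G0=0(const) G1=NOT G3=NOT 0=1 G2=1(const) G3=NOT G3=NOT 0=1 G4=G0=0 -> 01110
Step 4: G0=0(const) G1=NOT G3=NOT 1=0 G2=1(const) G3=NOT G3=NOT 1=0 G4=G0=0 -> 00100
State from step 4 equals state from step 2 -> cycle length 2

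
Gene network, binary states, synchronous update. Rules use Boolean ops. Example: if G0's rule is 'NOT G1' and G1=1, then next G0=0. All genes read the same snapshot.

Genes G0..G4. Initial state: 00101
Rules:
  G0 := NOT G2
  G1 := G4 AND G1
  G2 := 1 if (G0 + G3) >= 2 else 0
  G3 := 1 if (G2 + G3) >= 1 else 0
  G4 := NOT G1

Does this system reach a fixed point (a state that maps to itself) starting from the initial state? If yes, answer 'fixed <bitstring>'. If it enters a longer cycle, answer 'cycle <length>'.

Step 0: 00101
Step 1: G0=NOT G2=NOT 1=0 G1=G4&G1=1&0=0 G2=(0+0>=2)=0 G3=(1+0>=1)=1 G4=NOT G1=NOT 0=1 -> 00011
Step 2: G0=NOT G2=NOT 0=1 G1=G4&G1=1&0=0 G2=(0+1>=2)=0 G3=(0+1>=1)=1 G4=NOT G1=NOT 0=1 -> 10011
Step 3: G0=NOT G2=NOT 0=1 G1=G4&G1=1&0=0 G2=(1+1>=2)=1 G3=(0+1>=1)=1 G4=NOT G1=NOT 0=1 -> 10111
Step 4: G0=NOT G2=NOT 1=0 G1=G4&G1=1&0=0 G2=(1+1>=2)=1 G3=(1+1>=1)=1 G4=NOT G1=NOT 0=1 -> 00111
Step 5: G0=NOT G2=NOT 1=0 G1=G4&G1=1&0=0 G2=(0+1>=2)=0 G3=(1+1>=1)=1 G4=NOT G1=NOT 0=1 -> 00011
Cycle of length 4 starting at step 1 -> no fixed point

Answer: cycle 4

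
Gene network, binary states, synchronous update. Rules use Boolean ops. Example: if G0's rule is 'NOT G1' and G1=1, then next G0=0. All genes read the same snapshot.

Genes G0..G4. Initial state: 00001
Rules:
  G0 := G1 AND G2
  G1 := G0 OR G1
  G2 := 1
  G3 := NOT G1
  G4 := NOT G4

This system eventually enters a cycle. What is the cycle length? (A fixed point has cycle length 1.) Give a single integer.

Answer: 2

Derivation:
Step 0: 00001
Step 1: G0=G1&G2=0&0=0 G1=G0|G1=0|0=0 G2=1(const) G3=NOT G1=NOT 0=1 G4=NOT G4=NOT 1=0 -> 00110
Step 2: G0=G1&G2=0&1=0 G1=G0|G1=0|0=0 G2=1(const) G3=NOT G1=NOT 0=1 G4=NOT G4=NOT 0=1 -> 00111
Step 3: G0=G1&G2=0&1=0 G1=G0|G1=0|0=0 G2=1(const) G3=NOT G1=NOT 0=1 G4=NOT G4=NOT 1=0 -> 00110
State from step 3 equals state from step 1 -> cycle length 2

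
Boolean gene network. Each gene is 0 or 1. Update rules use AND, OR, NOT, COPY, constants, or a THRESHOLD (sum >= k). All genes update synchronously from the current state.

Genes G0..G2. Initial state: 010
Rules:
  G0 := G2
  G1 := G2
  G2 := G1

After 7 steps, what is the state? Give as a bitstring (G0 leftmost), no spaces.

Step 1: G0=G2=0 G1=G2=0 G2=G1=1 -> 001
Step 2: G0=G2=1 G1=G2=1 G2=G1=0 -> 110
Step 3: G0=G2=0 G1=G2=0 G2=G1=1 -> 001
Step 4: G0=G2=1 G1=G2=1 G2=G1=0 -> 110
Step 5: G0=G2=0 G1=G2=0 G2=G1=1 -> 001
Step 6: G0=G2=1 G1=G2=1 G2=G1=0 -> 110
Step 7: G0=G2=0 G1=G2=0 G2=G1=1 -> 001

001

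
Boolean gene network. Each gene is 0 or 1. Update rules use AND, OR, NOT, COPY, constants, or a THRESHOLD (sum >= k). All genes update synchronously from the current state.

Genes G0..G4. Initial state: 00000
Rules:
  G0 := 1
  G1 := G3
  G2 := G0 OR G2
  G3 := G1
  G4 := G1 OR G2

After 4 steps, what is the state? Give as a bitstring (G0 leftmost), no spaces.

Step 1: G0=1(const) G1=G3=0 G2=G0|G2=0|0=0 G3=G1=0 G4=G1|G2=0|0=0 -> 10000
Step 2: G0=1(const) G1=G3=0 G2=G0|G2=1|0=1 G3=G1=0 G4=G1|G2=0|0=0 -> 10100
Step 3: G0=1(const) G1=G3=0 G2=G0|G2=1|1=1 G3=G1=0 G4=G1|G2=0|1=1 -> 10101
Step 4: G0=1(const) G1=G3=0 G2=G0|G2=1|1=1 G3=G1=0 G4=G1|G2=0|1=1 -> 10101

10101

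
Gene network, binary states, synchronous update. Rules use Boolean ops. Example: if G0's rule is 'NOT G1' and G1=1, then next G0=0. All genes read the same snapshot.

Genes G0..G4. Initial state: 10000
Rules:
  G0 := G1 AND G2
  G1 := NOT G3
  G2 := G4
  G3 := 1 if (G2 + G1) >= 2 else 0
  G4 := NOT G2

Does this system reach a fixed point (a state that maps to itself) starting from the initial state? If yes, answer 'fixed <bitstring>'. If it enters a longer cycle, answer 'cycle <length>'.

Step 0: 10000
Step 1: G0=G1&G2=0&0=0 G1=NOT G3=NOT 0=1 G2=G4=0 G3=(0+0>=2)=0 G4=NOT G2=NOT 0=1 -> 01001
Step 2: G0=G1&G2=1&0=0 G1=NOT G3=NOT 0=1 G2=G4=1 G3=(0+1>=2)=0 G4=NOT G2=NOT 0=1 -> 01101
Step 3: G0=G1&G2=1&1=1 G1=NOT G3=NOT 0=1 G2=G4=1 G3=(1+1>=2)=1 G4=NOT G2=NOT 1=0 -> 11110
Step 4: G0=G1&G2=1&1=1 G1=NOT G3=NOT 1=0 G2=G4=0 G3=(1+1>=2)=1 G4=NOT G2=NOT 1=0 -> 10010
Step 5: G0=G1&G2=0&0=0 G1=NOT G3=NOT 1=0 G2=G4=0 G3=(0+0>=2)=0 G4=NOT G2=NOT 0=1 -> 00001
Step 6: G0=G1&G2=0&0=0 G1=NOT G3=NOT 0=1 G2=G4=1 G3=(0+0>=2)=0 G4=NOT G2=NOT 0=1 -> 01101
Cycle of length 4 starting at step 2 -> no fixed point

Answer: cycle 4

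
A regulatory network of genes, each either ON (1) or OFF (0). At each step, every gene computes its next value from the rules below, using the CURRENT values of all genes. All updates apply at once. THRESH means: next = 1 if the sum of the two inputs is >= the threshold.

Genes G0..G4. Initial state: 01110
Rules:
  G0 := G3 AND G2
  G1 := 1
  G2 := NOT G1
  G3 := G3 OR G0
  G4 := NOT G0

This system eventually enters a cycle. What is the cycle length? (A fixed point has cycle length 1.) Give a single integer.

Answer: 1

Derivation:
Step 0: 01110
Step 1: G0=G3&G2=1&1=1 G1=1(const) G2=NOT G1=NOT 1=0 G3=G3|G0=1|0=1 G4=NOT G0=NOT 0=1 -> 11011
Step 2: G0=G3&G2=1&0=0 G1=1(const) G2=NOT G1=NOT 1=0 G3=G3|G0=1|1=1 G4=NOT G0=NOT 1=0 -> 01010
Step 3: G0=G3&G2=1&0=0 G1=1(const) G2=NOT G1=NOT 1=0 G3=G3|G0=1|0=1 G4=NOT G0=NOT 0=1 -> 01011
Step 4: G0=G3&G2=1&0=0 G1=1(const) G2=NOT G1=NOT 1=0 G3=G3|G0=1|0=1 G4=NOT G0=NOT 0=1 -> 01011
State from step 4 equals state from step 3 -> cycle length 1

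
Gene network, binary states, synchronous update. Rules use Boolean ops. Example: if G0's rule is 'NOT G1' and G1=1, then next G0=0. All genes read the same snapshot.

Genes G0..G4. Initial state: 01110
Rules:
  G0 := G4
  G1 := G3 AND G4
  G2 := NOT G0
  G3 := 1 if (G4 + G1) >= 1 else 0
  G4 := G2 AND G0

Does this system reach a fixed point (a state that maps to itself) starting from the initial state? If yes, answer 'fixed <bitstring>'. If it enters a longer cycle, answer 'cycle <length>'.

Step 0: 01110
Step 1: G0=G4=0 G1=G3&G4=1&0=0 G2=NOT G0=NOT 0=1 G3=(0+1>=1)=1 G4=G2&G0=1&0=0 -> 00110
Step 2: G0=G4=0 G1=G3&G4=1&0=0 G2=NOT G0=NOT 0=1 G3=(0+0>=1)=0 G4=G2&G0=1&0=0 -> 00100
Step 3: G0=G4=0 G1=G3&G4=0&0=0 G2=NOT G0=NOT 0=1 G3=(0+0>=1)=0 G4=G2&G0=1&0=0 -> 00100
Fixed point reached at step 2: 00100

Answer: fixed 00100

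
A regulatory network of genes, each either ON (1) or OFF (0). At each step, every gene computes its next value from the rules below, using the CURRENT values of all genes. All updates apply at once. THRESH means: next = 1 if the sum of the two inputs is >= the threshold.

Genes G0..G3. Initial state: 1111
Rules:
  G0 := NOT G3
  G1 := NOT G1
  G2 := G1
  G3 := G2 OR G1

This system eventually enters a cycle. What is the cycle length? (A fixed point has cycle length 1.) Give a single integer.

Answer: 2

Derivation:
Step 0: 1111
Step 1: G0=NOT G3=NOT 1=0 G1=NOT G1=NOT 1=0 G2=G1=1 G3=G2|G1=1|1=1 -> 0011
Step 2: G0=NOT G3=NOT 1=0 G1=NOT G1=NOT 0=1 G2=G1=0 G3=G2|G1=1|0=1 -> 0101
Step 3: G0=NOT G3=NOT 1=0 G1=NOT G1=NOT 1=0 G2=G1=1 G3=G2|G1=0|1=1 -> 0011
State from step 3 equals state from step 1 -> cycle length 2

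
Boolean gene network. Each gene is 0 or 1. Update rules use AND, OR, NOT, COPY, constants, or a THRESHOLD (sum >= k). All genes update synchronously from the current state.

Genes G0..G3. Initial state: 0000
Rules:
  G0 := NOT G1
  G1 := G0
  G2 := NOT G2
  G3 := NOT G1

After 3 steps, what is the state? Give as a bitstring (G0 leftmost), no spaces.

Step 1: G0=NOT G1=NOT 0=1 G1=G0=0 G2=NOT G2=NOT 0=1 G3=NOT G1=NOT 0=1 -> 1011
Step 2: G0=NOT G1=NOT 0=1 G1=G0=1 G2=NOT G2=NOT 1=0 G3=NOT G1=NOT 0=1 -> 1101
Step 3: G0=NOT G1=NOT 1=0 G1=G0=1 G2=NOT G2=NOT 0=1 G3=NOT G1=NOT 1=0 -> 0110

0110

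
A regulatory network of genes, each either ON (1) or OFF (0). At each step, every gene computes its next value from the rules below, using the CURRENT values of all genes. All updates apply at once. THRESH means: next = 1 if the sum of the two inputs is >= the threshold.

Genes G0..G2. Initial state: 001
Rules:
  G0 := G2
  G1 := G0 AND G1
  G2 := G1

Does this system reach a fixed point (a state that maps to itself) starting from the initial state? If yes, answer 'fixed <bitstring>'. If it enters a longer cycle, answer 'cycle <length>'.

Step 0: 001
Step 1: G0=G2=1 G1=G0&G1=0&0=0 G2=G1=0 -> 100
Step 2: G0=G2=0 G1=G0&G1=1&0=0 G2=G1=0 -> 000
Step 3: G0=G2=0 G1=G0&G1=0&0=0 G2=G1=0 -> 000
Fixed point reached at step 2: 000

Answer: fixed 000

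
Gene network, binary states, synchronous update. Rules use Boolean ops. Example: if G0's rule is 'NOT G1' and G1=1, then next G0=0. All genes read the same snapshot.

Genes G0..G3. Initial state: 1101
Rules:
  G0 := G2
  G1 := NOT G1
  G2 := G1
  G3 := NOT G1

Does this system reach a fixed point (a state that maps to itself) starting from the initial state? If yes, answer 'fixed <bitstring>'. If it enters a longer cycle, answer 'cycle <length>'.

Step 0: 1101
Step 1: G0=G2=0 G1=NOT G1=NOT 1=0 G2=G1=1 G3=NOT G1=NOT 1=0 -> 0010
Step 2: G0=G2=1 G1=NOT G1=NOT 0=1 G2=G1=0 G3=NOT G1=NOT 0=1 -> 1101
Cycle of length 2 starting at step 0 -> no fixed point

Answer: cycle 2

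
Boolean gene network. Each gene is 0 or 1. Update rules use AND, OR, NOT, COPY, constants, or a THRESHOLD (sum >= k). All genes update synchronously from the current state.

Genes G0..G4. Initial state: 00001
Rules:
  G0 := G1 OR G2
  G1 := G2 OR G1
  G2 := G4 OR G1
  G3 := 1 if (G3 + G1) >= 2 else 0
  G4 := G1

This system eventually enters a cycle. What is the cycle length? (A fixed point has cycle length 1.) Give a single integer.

Step 0: 00001
Step 1: G0=G1|G2=0|0=0 G1=G2|G1=0|0=0 G2=G4|G1=1|0=1 G3=(0+0>=2)=0 G4=G1=0 -> 00100
Step 2: G0=G1|G2=0|1=1 G1=G2|G1=1|0=1 G2=G4|G1=0|0=0 G3=(0+0>=2)=0 G4=G1=0 -> 11000
Step 3: G0=G1|G2=1|0=1 G1=G2|G1=0|1=1 G2=G4|G1=0|1=1 G3=(0+1>=2)=0 G4=G1=1 -> 11101
Step 4: G0=G1|G2=1|1=1 G1=G2|G1=1|1=1 G2=G4|G1=1|1=1 G3=(0+1>=2)=0 G4=G1=1 -> 11101
State from step 4 equals state from step 3 -> cycle length 1

Answer: 1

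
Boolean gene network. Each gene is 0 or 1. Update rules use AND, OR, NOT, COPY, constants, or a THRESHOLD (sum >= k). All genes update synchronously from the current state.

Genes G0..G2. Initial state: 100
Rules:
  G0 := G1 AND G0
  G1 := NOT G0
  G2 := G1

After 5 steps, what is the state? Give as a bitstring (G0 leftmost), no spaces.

Step 1: G0=G1&G0=0&1=0 G1=NOT G0=NOT 1=0 G2=G1=0 -> 000
Step 2: G0=G1&G0=0&0=0 G1=NOT G0=NOT 0=1 G2=G1=0 -> 010
Step 3: G0=G1&G0=1&0=0 G1=NOT G0=NOT 0=1 G2=G1=1 -> 011
Step 4: G0=G1&G0=1&0=0 G1=NOT G0=NOT 0=1 G2=G1=1 -> 011
Step 5: G0=G1&G0=1&0=0 G1=NOT G0=NOT 0=1 G2=G1=1 -> 011

011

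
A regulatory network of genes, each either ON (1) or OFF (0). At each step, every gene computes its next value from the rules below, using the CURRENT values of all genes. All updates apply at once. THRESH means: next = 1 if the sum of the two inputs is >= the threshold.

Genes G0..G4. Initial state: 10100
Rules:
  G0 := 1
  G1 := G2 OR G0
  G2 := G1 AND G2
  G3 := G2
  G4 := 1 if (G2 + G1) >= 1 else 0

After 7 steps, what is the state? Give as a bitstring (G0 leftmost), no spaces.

Step 1: G0=1(const) G1=G2|G0=1|1=1 G2=G1&G2=0&1=0 G3=G2=1 G4=(1+0>=1)=1 -> 11011
Step 2: G0=1(const) G1=G2|G0=0|1=1 G2=G1&G2=1&0=0 G3=G2=0 G4=(0+1>=1)=1 -> 11001
Step 3: G0=1(const) G1=G2|G0=0|1=1 G2=G1&G2=1&0=0 G3=G2=0 G4=(0+1>=1)=1 -> 11001
Step 4: G0=1(const) G1=G2|G0=0|1=1 G2=G1&G2=1&0=0 G3=G2=0 G4=(0+1>=1)=1 -> 11001
Step 5: G0=1(const) G1=G2|G0=0|1=1 G2=G1&G2=1&0=0 G3=G2=0 G4=(0+1>=1)=1 -> 11001
Step 6: G0=1(const) G1=G2|G0=0|1=1 G2=G1&G2=1&0=0 G3=G2=0 G4=(0+1>=1)=1 -> 11001
Step 7: G0=1(const) G1=G2|G0=0|1=1 G2=G1&G2=1&0=0 G3=G2=0 G4=(0+1>=1)=1 -> 11001

11001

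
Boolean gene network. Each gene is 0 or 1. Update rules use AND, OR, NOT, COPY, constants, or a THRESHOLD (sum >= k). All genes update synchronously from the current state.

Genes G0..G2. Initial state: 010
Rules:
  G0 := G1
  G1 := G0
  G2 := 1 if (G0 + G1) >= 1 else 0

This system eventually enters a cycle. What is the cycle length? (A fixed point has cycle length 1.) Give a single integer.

Step 0: 010
Step 1: G0=G1=1 G1=G0=0 G2=(0+1>=1)=1 -> 101
Step 2: G0=G1=0 G1=G0=1 G2=(1+0>=1)=1 -> 011
Step 3: G0=G1=1 G1=G0=0 G2=(0+1>=1)=1 -> 101
State from step 3 equals state from step 1 -> cycle length 2

Answer: 2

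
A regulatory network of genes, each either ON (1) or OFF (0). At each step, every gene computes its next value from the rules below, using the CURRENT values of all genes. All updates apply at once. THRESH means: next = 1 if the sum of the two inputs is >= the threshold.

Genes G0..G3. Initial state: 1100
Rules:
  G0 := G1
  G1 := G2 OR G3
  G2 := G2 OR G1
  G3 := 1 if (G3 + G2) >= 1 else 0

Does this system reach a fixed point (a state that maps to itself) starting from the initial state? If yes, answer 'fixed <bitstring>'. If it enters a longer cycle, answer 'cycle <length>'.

Answer: fixed 1111

Derivation:
Step 0: 1100
Step 1: G0=G1=1 G1=G2|G3=0|0=0 G2=G2|G1=0|1=1 G3=(0+0>=1)=0 -> 1010
Step 2: G0=G1=0 G1=G2|G3=1|0=1 G2=G2|G1=1|0=1 G3=(0+1>=1)=1 -> 0111
Step 3: G0=G1=1 G1=G2|G3=1|1=1 G2=G2|G1=1|1=1 G3=(1+1>=1)=1 -> 1111
Step 4: G0=G1=1 G1=G2|G3=1|1=1 G2=G2|G1=1|1=1 G3=(1+1>=1)=1 -> 1111
Fixed point reached at step 3: 1111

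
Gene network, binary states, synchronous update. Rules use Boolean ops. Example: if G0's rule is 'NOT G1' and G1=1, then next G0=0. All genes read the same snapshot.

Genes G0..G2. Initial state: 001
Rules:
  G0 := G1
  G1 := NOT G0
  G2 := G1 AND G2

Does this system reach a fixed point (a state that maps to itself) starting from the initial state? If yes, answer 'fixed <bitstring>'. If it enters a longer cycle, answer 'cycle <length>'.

Answer: cycle 4

Derivation:
Step 0: 001
Step 1: G0=G1=0 G1=NOT G0=NOT 0=1 G2=G1&G2=0&1=0 -> 010
Step 2: G0=G1=1 G1=NOT G0=NOT 0=1 G2=G1&G2=1&0=0 -> 110
Step 3: G0=G1=1 G1=NOT G0=NOT 1=0 G2=G1&G2=1&0=0 -> 100
Step 4: G0=G1=0 G1=NOT G0=NOT 1=0 G2=G1&G2=0&0=0 -> 000
Step 5: G0=G1=0 G1=NOT G0=NOT 0=1 G2=G1&G2=0&0=0 -> 010
Cycle of length 4 starting at step 1 -> no fixed point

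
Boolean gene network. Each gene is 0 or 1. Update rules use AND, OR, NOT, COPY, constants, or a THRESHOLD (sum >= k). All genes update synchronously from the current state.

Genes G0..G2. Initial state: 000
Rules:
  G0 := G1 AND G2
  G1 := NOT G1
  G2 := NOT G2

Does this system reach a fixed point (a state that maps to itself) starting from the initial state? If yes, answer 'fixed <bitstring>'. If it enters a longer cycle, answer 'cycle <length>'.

Answer: cycle 2

Derivation:
Step 0: 000
Step 1: G0=G1&G2=0&0=0 G1=NOT G1=NOT 0=1 G2=NOT G2=NOT 0=1 -> 011
Step 2: G0=G1&G2=1&1=1 G1=NOT G1=NOT 1=0 G2=NOT G2=NOT 1=0 -> 100
Step 3: G0=G1&G2=0&0=0 G1=NOT G1=NOT 0=1 G2=NOT G2=NOT 0=1 -> 011
Cycle of length 2 starting at step 1 -> no fixed point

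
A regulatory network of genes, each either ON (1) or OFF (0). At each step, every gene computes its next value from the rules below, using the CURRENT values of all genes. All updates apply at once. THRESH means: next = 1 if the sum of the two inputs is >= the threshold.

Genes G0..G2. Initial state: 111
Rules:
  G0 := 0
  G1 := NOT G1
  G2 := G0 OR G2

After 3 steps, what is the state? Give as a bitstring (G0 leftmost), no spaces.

Step 1: G0=0(const) G1=NOT G1=NOT 1=0 G2=G0|G2=1|1=1 -> 001
Step 2: G0=0(const) G1=NOT G1=NOT 0=1 G2=G0|G2=0|1=1 -> 011
Step 3: G0=0(const) G1=NOT G1=NOT 1=0 G2=G0|G2=0|1=1 -> 001

001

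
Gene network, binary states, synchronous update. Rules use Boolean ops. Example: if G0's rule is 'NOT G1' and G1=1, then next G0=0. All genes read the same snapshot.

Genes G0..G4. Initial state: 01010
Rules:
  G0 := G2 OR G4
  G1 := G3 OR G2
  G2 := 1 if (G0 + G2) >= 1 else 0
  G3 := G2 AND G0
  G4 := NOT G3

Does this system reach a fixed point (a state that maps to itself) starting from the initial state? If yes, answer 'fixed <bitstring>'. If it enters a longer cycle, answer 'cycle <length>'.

Step 0: 01010
Step 1: G0=G2|G4=0|0=0 G1=G3|G2=1|0=1 G2=(0+0>=1)=0 G3=G2&G0=0&0=0 G4=NOT G3=NOT 1=0 -> 01000
Step 2: G0=G2|G4=0|0=0 G1=G3|G2=0|0=0 G2=(0+0>=1)=0 G3=G2&G0=0&0=0 G4=NOT G3=NOT 0=1 -> 00001
Step 3: G0=G2|G4=0|1=1 G1=G3|G2=0|0=0 G2=(0+0>=1)=0 G3=G2&G0=0&0=0 G4=NOT G3=NOT 0=1 -> 10001
Step 4: G0=G2|G4=0|1=1 G1=G3|G2=0|0=0 G2=(1+0>=1)=1 G3=G2&G0=0&1=0 G4=NOT G3=NOT 0=1 -> 10101
Step 5: G0=G2|G4=1|1=1 G1=G3|G2=0|1=1 G2=(1+1>=1)=1 G3=G2&G0=1&1=1 G4=NOT G3=NOT 0=1 -> 11111
Step 6: G0=G2|G4=1|1=1 G1=G3|G2=1|1=1 G2=(1+1>=1)=1 G3=G2&G0=1&1=1 G4=NOT G3=NOT 1=0 -> 11110
Step 7: G0=G2|G4=1|0=1 G1=G3|G2=1|1=1 G2=(1+1>=1)=1 G3=G2&G0=1&1=1 G4=NOT G3=NOT 1=0 -> 11110
Fixed point reached at step 6: 11110

Answer: fixed 11110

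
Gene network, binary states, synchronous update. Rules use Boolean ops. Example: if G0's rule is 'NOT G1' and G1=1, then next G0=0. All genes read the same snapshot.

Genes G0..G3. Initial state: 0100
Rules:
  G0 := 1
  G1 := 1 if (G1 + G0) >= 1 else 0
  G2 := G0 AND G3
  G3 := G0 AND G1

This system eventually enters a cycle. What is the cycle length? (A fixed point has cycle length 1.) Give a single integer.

Answer: 1

Derivation:
Step 0: 0100
Step 1: G0=1(const) G1=(1+0>=1)=1 G2=G0&G3=0&0=0 G3=G0&G1=0&1=0 -> 1100
Step 2: G0=1(const) G1=(1+1>=1)=1 G2=G0&G3=1&0=0 G3=G0&G1=1&1=1 -> 1101
Step 3: G0=1(const) G1=(1+1>=1)=1 G2=G0&G3=1&1=1 G3=G0&G1=1&1=1 -> 1111
Step 4: G0=1(const) G1=(1+1>=1)=1 G2=G0&G3=1&1=1 G3=G0&G1=1&1=1 -> 1111
State from step 4 equals state from step 3 -> cycle length 1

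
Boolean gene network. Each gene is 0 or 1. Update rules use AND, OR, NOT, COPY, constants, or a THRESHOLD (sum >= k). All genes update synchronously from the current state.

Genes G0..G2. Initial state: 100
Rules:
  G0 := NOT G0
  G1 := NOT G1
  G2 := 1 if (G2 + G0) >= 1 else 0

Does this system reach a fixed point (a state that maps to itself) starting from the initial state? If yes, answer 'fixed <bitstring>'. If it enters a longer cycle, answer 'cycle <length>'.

Step 0: 100
Step 1: G0=NOT G0=NOT 1=0 G1=NOT G1=NOT 0=1 G2=(0+1>=1)=1 -> 011
Step 2: G0=NOT G0=NOT 0=1 G1=NOT G1=NOT 1=0 G2=(1+0>=1)=1 -> 101
Step 3: G0=NOT G0=NOT 1=0 G1=NOT G1=NOT 0=1 G2=(1+1>=1)=1 -> 011
Cycle of length 2 starting at step 1 -> no fixed point

Answer: cycle 2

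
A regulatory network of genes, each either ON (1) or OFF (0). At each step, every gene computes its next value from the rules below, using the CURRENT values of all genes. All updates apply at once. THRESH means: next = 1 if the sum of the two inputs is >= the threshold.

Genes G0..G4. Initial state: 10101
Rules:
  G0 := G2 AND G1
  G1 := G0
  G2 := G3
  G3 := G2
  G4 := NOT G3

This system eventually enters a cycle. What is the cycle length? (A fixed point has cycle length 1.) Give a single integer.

Answer: 2

Derivation:
Step 0: 10101
Step 1: G0=G2&G1=1&0=0 G1=G0=1 G2=G3=0 G3=G2=1 G4=NOT G3=NOT 0=1 -> 01011
Step 2: G0=G2&G1=0&1=0 G1=G0=0 G2=G3=1 G3=G2=0 G4=NOT G3=NOT 1=0 -> 00100
Step 3: G0=G2&G1=1&0=0 G1=G0=0 G2=G3=0 G3=G2=1 G4=NOT G3=NOT 0=1 -> 00011
Step 4: G0=G2&G1=0&0=0 G1=G0=0 G2=G3=1 G3=G2=0 G4=NOT G3=NOT 1=0 -> 00100
State from step 4 equals state from step 2 -> cycle length 2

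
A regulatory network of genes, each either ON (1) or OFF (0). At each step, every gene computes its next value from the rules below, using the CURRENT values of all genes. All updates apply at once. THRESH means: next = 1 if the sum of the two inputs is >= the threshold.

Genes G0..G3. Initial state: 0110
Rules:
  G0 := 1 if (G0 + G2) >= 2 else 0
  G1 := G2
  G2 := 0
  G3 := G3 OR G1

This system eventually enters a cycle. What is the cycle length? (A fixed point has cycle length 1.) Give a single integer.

Answer: 1

Derivation:
Step 0: 0110
Step 1: G0=(0+1>=2)=0 G1=G2=1 G2=0(const) G3=G3|G1=0|1=1 -> 0101
Step 2: G0=(0+0>=2)=0 G1=G2=0 G2=0(const) G3=G3|G1=1|1=1 -> 0001
Step 3: G0=(0+0>=2)=0 G1=G2=0 G2=0(const) G3=G3|G1=1|0=1 -> 0001
State from step 3 equals state from step 2 -> cycle length 1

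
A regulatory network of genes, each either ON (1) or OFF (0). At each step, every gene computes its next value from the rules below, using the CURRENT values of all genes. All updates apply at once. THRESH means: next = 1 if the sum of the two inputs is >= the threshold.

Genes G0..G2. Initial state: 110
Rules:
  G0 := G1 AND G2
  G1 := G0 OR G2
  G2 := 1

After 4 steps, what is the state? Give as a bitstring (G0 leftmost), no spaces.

Step 1: G0=G1&G2=1&0=0 G1=G0|G2=1|0=1 G2=1(const) -> 011
Step 2: G0=G1&G2=1&1=1 G1=G0|G2=0|1=1 G2=1(const) -> 111
Step 3: G0=G1&G2=1&1=1 G1=G0|G2=1|1=1 G2=1(const) -> 111
Step 4: G0=G1&G2=1&1=1 G1=G0|G2=1|1=1 G2=1(const) -> 111

111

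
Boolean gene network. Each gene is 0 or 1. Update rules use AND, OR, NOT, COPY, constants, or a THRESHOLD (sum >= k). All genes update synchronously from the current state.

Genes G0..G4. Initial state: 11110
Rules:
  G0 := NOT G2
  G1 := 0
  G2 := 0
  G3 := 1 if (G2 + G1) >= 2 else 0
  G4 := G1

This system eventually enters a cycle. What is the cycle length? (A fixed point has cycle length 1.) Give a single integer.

Answer: 1

Derivation:
Step 0: 11110
Step 1: G0=NOT G2=NOT 1=0 G1=0(const) G2=0(const) G3=(1+1>=2)=1 G4=G1=1 -> 00011
Step 2: G0=NOT G2=NOT 0=1 G1=0(const) G2=0(const) G3=(0+0>=2)=0 G4=G1=0 -> 10000
Step 3: G0=NOT G2=NOT 0=1 G1=0(const) G2=0(const) G3=(0+0>=2)=0 G4=G1=0 -> 10000
State from step 3 equals state from step 2 -> cycle length 1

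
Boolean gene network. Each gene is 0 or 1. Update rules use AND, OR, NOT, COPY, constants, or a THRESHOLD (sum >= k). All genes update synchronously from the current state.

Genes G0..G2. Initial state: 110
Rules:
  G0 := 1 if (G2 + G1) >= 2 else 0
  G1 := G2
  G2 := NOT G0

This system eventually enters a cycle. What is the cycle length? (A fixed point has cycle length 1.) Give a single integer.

Answer: 5

Derivation:
Step 0: 110
Step 1: G0=(0+1>=2)=0 G1=G2=0 G2=NOT G0=NOT 1=0 -> 000
Step 2: G0=(0+0>=2)=0 G1=G2=0 G2=NOT G0=NOT 0=1 -> 001
Step 3: G0=(1+0>=2)=0 G1=G2=1 G2=NOT G0=NOT 0=1 -> 011
Step 4: G0=(1+1>=2)=1 G1=G2=1 G2=NOT G0=NOT 0=1 -> 111
Step 5: G0=(1+1>=2)=1 G1=G2=1 G2=NOT G0=NOT 1=0 -> 110
State from step 5 equals state from step 0 -> cycle length 5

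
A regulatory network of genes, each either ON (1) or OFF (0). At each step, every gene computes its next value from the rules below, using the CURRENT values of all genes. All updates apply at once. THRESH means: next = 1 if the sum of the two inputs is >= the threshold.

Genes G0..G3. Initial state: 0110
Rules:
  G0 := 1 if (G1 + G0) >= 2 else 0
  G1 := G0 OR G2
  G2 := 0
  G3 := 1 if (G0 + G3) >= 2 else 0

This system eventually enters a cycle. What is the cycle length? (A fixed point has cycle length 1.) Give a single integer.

Step 0: 0110
Step 1: G0=(1+0>=2)=0 G1=G0|G2=0|1=1 G2=0(const) G3=(0+0>=2)=0 -> 0100
Step 2: G0=(1+0>=2)=0 G1=G0|G2=0|0=0 G2=0(const) G3=(0+0>=2)=0 -> 0000
Step 3: G0=(0+0>=2)=0 G1=G0|G2=0|0=0 G2=0(const) G3=(0+0>=2)=0 -> 0000
State from step 3 equals state from step 2 -> cycle length 1

Answer: 1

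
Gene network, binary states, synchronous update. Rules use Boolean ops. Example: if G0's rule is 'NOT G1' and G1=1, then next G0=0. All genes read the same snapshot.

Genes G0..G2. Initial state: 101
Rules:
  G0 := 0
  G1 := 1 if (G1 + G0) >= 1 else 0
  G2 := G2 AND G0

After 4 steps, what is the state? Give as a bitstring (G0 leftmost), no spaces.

Step 1: G0=0(const) G1=(0+1>=1)=1 G2=G2&G0=1&1=1 -> 011
Step 2: G0=0(const) G1=(1+0>=1)=1 G2=G2&G0=1&0=0 -> 010
Step 3: G0=0(const) G1=(1+0>=1)=1 G2=G2&G0=0&0=0 -> 010
Step 4: G0=0(const) G1=(1+0>=1)=1 G2=G2&G0=0&0=0 -> 010

010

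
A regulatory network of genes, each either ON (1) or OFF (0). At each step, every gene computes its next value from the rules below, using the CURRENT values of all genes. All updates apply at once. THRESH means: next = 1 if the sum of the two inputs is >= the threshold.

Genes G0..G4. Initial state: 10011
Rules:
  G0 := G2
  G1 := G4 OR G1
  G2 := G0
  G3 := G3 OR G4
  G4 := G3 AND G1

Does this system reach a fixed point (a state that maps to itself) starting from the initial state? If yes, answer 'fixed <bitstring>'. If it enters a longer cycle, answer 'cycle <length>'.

Answer: cycle 2

Derivation:
Step 0: 10011
Step 1: G0=G2=0 G1=G4|G1=1|0=1 G2=G0=1 G3=G3|G4=1|1=1 G4=G3&G1=1&0=0 -> 01110
Step 2: G0=G2=1 G1=G4|G1=0|1=1 G2=G0=0 G3=G3|G4=1|0=1 G4=G3&G1=1&1=1 -> 11011
Step 3: G0=G2=0 G1=G4|G1=1|1=1 G2=G0=1 G3=G3|G4=1|1=1 G4=G3&G1=1&1=1 -> 01111
Step 4: G0=G2=1 G1=G4|G1=1|1=1 G2=G0=0 G3=G3|G4=1|1=1 G4=G3&G1=1&1=1 -> 11011
Cycle of length 2 starting at step 2 -> no fixed point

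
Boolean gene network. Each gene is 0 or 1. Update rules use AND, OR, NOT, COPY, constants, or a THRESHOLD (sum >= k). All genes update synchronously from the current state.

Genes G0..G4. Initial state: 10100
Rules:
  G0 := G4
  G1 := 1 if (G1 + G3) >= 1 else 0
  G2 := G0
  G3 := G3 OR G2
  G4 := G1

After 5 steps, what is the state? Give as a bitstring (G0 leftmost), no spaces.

Step 1: G0=G4=0 G1=(0+0>=1)=0 G2=G0=1 G3=G3|G2=0|1=1 G4=G1=0 -> 00110
Step 2: G0=G4=0 G1=(0+1>=1)=1 G2=G0=0 G3=G3|G2=1|1=1 G4=G1=0 -> 01010
Step 3: G0=G4=0 G1=(1+1>=1)=1 G2=G0=0 G3=G3|G2=1|0=1 G4=G1=1 -> 01011
Step 4: G0=G4=1 G1=(1+1>=1)=1 G2=G0=0 G3=G3|G2=1|0=1 G4=G1=1 -> 11011
Step 5: G0=G4=1 G1=(1+1>=1)=1 G2=G0=1 G3=G3|G2=1|0=1 G4=G1=1 -> 11111

11111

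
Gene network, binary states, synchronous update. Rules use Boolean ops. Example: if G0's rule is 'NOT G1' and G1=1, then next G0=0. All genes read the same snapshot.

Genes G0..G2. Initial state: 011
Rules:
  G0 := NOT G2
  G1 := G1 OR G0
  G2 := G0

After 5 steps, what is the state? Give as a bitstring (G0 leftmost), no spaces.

Step 1: G0=NOT G2=NOT 1=0 G1=G1|G0=1|0=1 G2=G0=0 -> 010
Step 2: G0=NOT G2=NOT 0=1 G1=G1|G0=1|0=1 G2=G0=0 -> 110
Step 3: G0=NOT G2=NOT 0=1 G1=G1|G0=1|1=1 G2=G0=1 -> 111
Step 4: G0=NOT G2=NOT 1=0 G1=G1|G0=1|1=1 G2=G0=1 -> 011
Step 5: G0=NOT G2=NOT 1=0 G1=G1|G0=1|0=1 G2=G0=0 -> 010

010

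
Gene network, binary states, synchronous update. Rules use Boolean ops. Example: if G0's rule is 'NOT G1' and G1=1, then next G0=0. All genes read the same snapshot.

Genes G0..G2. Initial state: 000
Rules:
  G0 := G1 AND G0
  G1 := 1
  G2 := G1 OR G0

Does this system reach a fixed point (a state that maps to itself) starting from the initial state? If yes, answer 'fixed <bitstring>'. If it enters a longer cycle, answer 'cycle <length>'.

Step 0: 000
Step 1: G0=G1&G0=0&0=0 G1=1(const) G2=G1|G0=0|0=0 -> 010
Step 2: G0=G1&G0=1&0=0 G1=1(const) G2=G1|G0=1|0=1 -> 011
Step 3: G0=G1&G0=1&0=0 G1=1(const) G2=G1|G0=1|0=1 -> 011
Fixed point reached at step 2: 011

Answer: fixed 011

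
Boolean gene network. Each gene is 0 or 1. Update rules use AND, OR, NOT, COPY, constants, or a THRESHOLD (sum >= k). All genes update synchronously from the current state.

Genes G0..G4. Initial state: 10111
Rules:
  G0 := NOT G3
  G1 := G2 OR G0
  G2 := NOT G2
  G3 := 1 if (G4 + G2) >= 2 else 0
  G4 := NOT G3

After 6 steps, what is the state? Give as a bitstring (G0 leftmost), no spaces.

Step 1: G0=NOT G3=NOT 1=0 G1=G2|G0=1|1=1 G2=NOT G2=NOT 1=0 G3=(1+1>=2)=1 G4=NOT G3=NOT 1=0 -> 01010
Step 2: G0=NOT G3=NOT 1=0 G1=G2|G0=0|0=0 G2=NOT G2=NOT 0=1 G3=(0+0>=2)=0 G4=NOT G3=NOT 1=0 -> 00100
Step 3: G0=NOT G3=NOT 0=1 G1=G2|G0=1|0=1 G2=NOT G2=NOT 1=0 G3=(0+1>=2)=0 G4=NOT G3=NOT 0=1 -> 11001
Step 4: G0=NOT G3=NOT 0=1 G1=G2|G0=0|1=1 G2=NOT G2=NOT 0=1 G3=(1+0>=2)=0 G4=NOT G3=NOT 0=1 -> 11101
Step 5: G0=NOT G3=NOT 0=1 G1=G2|G0=1|1=1 G2=NOT G2=NOT 1=0 G3=(1+1>=2)=1 G4=NOT G3=NOT 0=1 -> 11011
Step 6: G0=NOT G3=NOT 1=0 G1=G2|G0=0|1=1 G2=NOT G2=NOT 0=1 G3=(1+0>=2)=0 G4=NOT G3=NOT 1=0 -> 01100

01100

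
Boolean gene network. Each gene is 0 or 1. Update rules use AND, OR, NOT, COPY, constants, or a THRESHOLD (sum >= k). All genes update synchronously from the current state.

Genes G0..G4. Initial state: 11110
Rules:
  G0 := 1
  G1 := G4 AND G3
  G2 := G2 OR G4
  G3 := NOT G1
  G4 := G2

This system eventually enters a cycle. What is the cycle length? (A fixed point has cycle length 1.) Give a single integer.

Answer: 4

Derivation:
Step 0: 11110
Step 1: G0=1(const) G1=G4&G3=0&1=0 G2=G2|G4=1|0=1 G3=NOT G1=NOT 1=0 G4=G2=1 -> 10101
Step 2: G0=1(const) G1=G4&G3=1&0=0 G2=G2|G4=1|1=1 G3=NOT G1=NOT 0=1 G4=G2=1 -> 10111
Step 3: G0=1(const) G1=G4&G3=1&1=1 G2=G2|G4=1|1=1 G3=NOT G1=NOT 0=1 G4=G2=1 -> 11111
Step 4: G0=1(const) G1=G4&G3=1&1=1 G2=G2|G4=1|1=1 G3=NOT G1=NOT 1=0 G4=G2=1 -> 11101
Step 5: G0=1(const) G1=G4&G3=1&0=0 G2=G2|G4=1|1=1 G3=NOT G1=NOT 1=0 G4=G2=1 -> 10101
State from step 5 equals state from step 1 -> cycle length 4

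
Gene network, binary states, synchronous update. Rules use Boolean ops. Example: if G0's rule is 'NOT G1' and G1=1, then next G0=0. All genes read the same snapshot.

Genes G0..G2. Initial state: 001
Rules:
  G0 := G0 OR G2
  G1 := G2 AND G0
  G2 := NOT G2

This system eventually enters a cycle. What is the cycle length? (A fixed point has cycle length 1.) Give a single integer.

Step 0: 001
Step 1: G0=G0|G2=0|1=1 G1=G2&G0=1&0=0 G2=NOT G2=NOT 1=0 -> 100
Step 2: G0=G0|G2=1|0=1 G1=G2&G0=0&1=0 G2=NOT G2=NOT 0=1 -> 101
Step 3: G0=G0|G2=1|1=1 G1=G2&G0=1&1=1 G2=NOT G2=NOT 1=0 -> 110
Step 4: G0=G0|G2=1|0=1 G1=G2&G0=0&1=0 G2=NOT G2=NOT 0=1 -> 101
State from step 4 equals state from step 2 -> cycle length 2

Answer: 2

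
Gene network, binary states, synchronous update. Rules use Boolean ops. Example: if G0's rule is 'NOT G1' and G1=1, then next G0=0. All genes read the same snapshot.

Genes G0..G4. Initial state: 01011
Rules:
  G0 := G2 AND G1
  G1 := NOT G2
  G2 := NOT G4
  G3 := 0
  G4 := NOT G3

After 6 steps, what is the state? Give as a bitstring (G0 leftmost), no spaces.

Step 1: G0=G2&G1=0&1=0 G1=NOT G2=NOT 0=1 G2=NOT G4=NOT 1=0 G3=0(const) G4=NOT G3=NOT 1=0 -> 01000
Step 2: G0=G2&G1=0&1=0 G1=NOT G2=NOT 0=1 G2=NOT G4=NOT 0=1 G3=0(const) G4=NOT G3=NOT 0=1 -> 01101
Step 3: G0=G2&G1=1&1=1 G1=NOT G2=NOT 1=0 G2=NOT G4=NOT 1=0 G3=0(const) G4=NOT G3=NOT 0=1 -> 10001
Step 4: G0=G2&G1=0&0=0 G1=NOT G2=NOT 0=1 G2=NOT G4=NOT 1=0 G3=0(const) G4=NOT G3=NOT 0=1 -> 01001
Step 5: G0=G2&G1=0&1=0 G1=NOT G2=NOT 0=1 G2=NOT G4=NOT 1=0 G3=0(const) G4=NOT G3=NOT 0=1 -> 01001
Step 6: G0=G2&G1=0&1=0 G1=NOT G2=NOT 0=1 G2=NOT G4=NOT 1=0 G3=0(const) G4=NOT G3=NOT 0=1 -> 01001

01001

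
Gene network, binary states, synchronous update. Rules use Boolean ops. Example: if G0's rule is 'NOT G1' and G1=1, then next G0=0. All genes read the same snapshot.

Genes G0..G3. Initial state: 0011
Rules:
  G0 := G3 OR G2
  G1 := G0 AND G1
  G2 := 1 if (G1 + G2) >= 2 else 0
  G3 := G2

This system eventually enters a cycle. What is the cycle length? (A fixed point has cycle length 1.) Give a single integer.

Answer: 1

Derivation:
Step 0: 0011
Step 1: G0=G3|G2=1|1=1 G1=G0&G1=0&0=0 G2=(0+1>=2)=0 G3=G2=1 -> 1001
Step 2: G0=G3|G2=1|0=1 G1=G0&G1=1&0=0 G2=(0+0>=2)=0 G3=G2=0 -> 1000
Step 3: G0=G3|G2=0|0=0 G1=G0&G1=1&0=0 G2=(0+0>=2)=0 G3=G2=0 -> 0000
Step 4: G0=G3|G2=0|0=0 G1=G0&G1=0&0=0 G2=(0+0>=2)=0 G3=G2=0 -> 0000
State from step 4 equals state from step 3 -> cycle length 1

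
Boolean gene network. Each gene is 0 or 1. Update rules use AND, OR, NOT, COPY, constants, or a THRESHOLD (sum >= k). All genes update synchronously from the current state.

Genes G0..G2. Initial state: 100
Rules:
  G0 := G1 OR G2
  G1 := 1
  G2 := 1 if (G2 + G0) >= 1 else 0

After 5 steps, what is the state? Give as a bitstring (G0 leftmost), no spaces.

Step 1: G0=G1|G2=0|0=0 G1=1(const) G2=(0+1>=1)=1 -> 011
Step 2: G0=G1|G2=1|1=1 G1=1(const) G2=(1+0>=1)=1 -> 111
Step 3: G0=G1|G2=1|1=1 G1=1(const) G2=(1+1>=1)=1 -> 111
Step 4: G0=G1|G2=1|1=1 G1=1(const) G2=(1+1>=1)=1 -> 111
Step 5: G0=G1|G2=1|1=1 G1=1(const) G2=(1+1>=1)=1 -> 111

111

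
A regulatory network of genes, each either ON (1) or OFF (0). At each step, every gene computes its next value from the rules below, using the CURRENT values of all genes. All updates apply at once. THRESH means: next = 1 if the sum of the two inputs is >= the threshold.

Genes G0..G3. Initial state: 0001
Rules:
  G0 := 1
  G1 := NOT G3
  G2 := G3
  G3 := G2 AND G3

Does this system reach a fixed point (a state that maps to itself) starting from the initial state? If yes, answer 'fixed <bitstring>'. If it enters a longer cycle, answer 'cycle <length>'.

Step 0: 0001
Step 1: G0=1(const) G1=NOT G3=NOT 1=0 G2=G3=1 G3=G2&G3=0&1=0 -> 1010
Step 2: G0=1(const) G1=NOT G3=NOT 0=1 G2=G3=0 G3=G2&G3=1&0=0 -> 1100
Step 3: G0=1(const) G1=NOT G3=NOT 0=1 G2=G3=0 G3=G2&G3=0&0=0 -> 1100
Fixed point reached at step 2: 1100

Answer: fixed 1100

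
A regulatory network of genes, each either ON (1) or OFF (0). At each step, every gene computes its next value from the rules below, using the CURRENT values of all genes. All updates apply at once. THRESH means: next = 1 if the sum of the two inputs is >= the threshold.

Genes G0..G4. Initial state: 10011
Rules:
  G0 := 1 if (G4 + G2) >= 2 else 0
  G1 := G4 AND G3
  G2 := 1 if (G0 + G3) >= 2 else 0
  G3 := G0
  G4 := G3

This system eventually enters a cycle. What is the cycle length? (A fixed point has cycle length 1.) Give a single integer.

Step 0: 10011
Step 1: G0=(1+0>=2)=0 G1=G4&G3=1&1=1 G2=(1+1>=2)=1 G3=G0=1 G4=G3=1 -> 01111
Step 2: G0=(1+1>=2)=1 G1=G4&G3=1&1=1 G2=(0+1>=2)=0 G3=G0=0 G4=G3=1 -> 11001
Step 3: G0=(1+0>=2)=0 G1=G4&G3=1&0=0 G2=(1+0>=2)=0 G3=G0=1 G4=G3=0 -> 00010
Step 4: G0=(0+0>=2)=0 G1=G4&G3=0&1=0 G2=(0+1>=2)=0 G3=G0=0 G4=G3=1 -> 00001
Step 5: G0=(1+0>=2)=0 G1=G4&G3=1&0=0 G2=(0+0>=2)=0 G3=G0=0 G4=G3=0 -> 00000
Step 6: G0=(0+0>=2)=0 G1=G4&G3=0&0=0 G2=(0+0>=2)=0 G3=G0=0 G4=G3=0 -> 00000
State from step 6 equals state from step 5 -> cycle length 1

Answer: 1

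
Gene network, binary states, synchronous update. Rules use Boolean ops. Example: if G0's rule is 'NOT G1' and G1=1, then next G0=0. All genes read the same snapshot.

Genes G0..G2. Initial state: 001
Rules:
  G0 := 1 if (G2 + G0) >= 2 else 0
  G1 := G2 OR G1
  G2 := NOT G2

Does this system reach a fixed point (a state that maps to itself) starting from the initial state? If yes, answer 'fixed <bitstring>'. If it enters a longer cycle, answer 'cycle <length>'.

Step 0: 001
Step 1: G0=(1+0>=2)=0 G1=G2|G1=1|0=1 G2=NOT G2=NOT 1=0 -> 010
Step 2: G0=(0+0>=2)=0 G1=G2|G1=0|1=1 G2=NOT G2=NOT 0=1 -> 011
Step 3: G0=(1+0>=2)=0 G1=G2|G1=1|1=1 G2=NOT G2=NOT 1=0 -> 010
Cycle of length 2 starting at step 1 -> no fixed point

Answer: cycle 2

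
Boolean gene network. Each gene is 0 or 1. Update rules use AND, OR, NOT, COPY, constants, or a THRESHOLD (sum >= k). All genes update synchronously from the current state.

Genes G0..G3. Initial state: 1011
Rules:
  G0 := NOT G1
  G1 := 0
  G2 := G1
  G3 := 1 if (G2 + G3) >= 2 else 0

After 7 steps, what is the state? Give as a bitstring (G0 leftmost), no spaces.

Step 1: G0=NOT G1=NOT 0=1 G1=0(const) G2=G1=0 G3=(1+1>=2)=1 -> 1001
Step 2: G0=NOT G1=NOT 0=1 G1=0(const) G2=G1=0 G3=(0+1>=2)=0 -> 1000
Step 3: G0=NOT G1=NOT 0=1 G1=0(const) G2=G1=0 G3=(0+0>=2)=0 -> 1000
Step 4: G0=NOT G1=NOT 0=1 G1=0(const) G2=G1=0 G3=(0+0>=2)=0 -> 1000
Step 5: G0=NOT G1=NOT 0=1 G1=0(const) G2=G1=0 G3=(0+0>=2)=0 -> 1000
Step 6: G0=NOT G1=NOT 0=1 G1=0(const) G2=G1=0 G3=(0+0>=2)=0 -> 1000
Step 7: G0=NOT G1=NOT 0=1 G1=0(const) G2=G1=0 G3=(0+0>=2)=0 -> 1000

1000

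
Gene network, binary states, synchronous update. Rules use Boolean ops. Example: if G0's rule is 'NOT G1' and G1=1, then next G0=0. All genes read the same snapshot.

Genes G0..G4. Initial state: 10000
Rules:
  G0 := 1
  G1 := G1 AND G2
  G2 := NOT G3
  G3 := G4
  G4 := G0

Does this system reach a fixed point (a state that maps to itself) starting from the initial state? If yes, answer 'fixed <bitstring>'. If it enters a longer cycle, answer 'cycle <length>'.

Step 0: 10000
Step 1: G0=1(const) G1=G1&G2=0&0=0 G2=NOT G3=NOT 0=1 G3=G4=0 G4=G0=1 -> 10101
Step 2: G0=1(const) G1=G1&G2=0&1=0 G2=NOT G3=NOT 0=1 G3=G4=1 G4=G0=1 -> 10111
Step 3: G0=1(const) G1=G1&G2=0&1=0 G2=NOT G3=NOT 1=0 G3=G4=1 G4=G0=1 -> 10011
Step 4: G0=1(const) G1=G1&G2=0&0=0 G2=NOT G3=NOT 1=0 G3=G4=1 G4=G0=1 -> 10011
Fixed point reached at step 3: 10011

Answer: fixed 10011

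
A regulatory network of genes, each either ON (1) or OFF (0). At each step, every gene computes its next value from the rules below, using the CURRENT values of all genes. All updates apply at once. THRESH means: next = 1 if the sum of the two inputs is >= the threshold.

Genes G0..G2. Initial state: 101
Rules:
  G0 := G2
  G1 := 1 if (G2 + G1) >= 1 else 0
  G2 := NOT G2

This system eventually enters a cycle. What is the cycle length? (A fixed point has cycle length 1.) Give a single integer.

Step 0: 101
Step 1: G0=G2=1 G1=(1+0>=1)=1 G2=NOT G2=NOT 1=0 -> 110
Step 2: G0=G2=0 G1=(0+1>=1)=1 G2=NOT G2=NOT 0=1 -> 011
Step 3: G0=G2=1 G1=(1+1>=1)=1 G2=NOT G2=NOT 1=0 -> 110
State from step 3 equals state from step 1 -> cycle length 2

Answer: 2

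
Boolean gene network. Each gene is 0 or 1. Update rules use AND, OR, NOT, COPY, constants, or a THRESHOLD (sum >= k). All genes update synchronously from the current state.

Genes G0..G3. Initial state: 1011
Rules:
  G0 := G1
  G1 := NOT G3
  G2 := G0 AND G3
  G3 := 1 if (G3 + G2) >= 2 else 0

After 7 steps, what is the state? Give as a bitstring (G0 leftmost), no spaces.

Step 1: G0=G1=0 G1=NOT G3=NOT 1=0 G2=G0&G3=1&1=1 G3=(1+1>=2)=1 -> 0011
Step 2: G0=G1=0 G1=NOT G3=NOT 1=0 G2=G0&G3=0&1=0 G3=(1+1>=2)=1 -> 0001
Step 3: G0=G1=0 G1=NOT G3=NOT 1=0 G2=G0&G3=0&1=0 G3=(1+0>=2)=0 -> 0000
Step 4: G0=G1=0 G1=NOT G3=NOT 0=1 G2=G0&G3=0&0=0 G3=(0+0>=2)=0 -> 0100
Step 5: G0=G1=1 G1=NOT G3=NOT 0=1 G2=G0&G3=0&0=0 G3=(0+0>=2)=0 -> 1100
Step 6: G0=G1=1 G1=NOT G3=NOT 0=1 G2=G0&G3=1&0=0 G3=(0+0>=2)=0 -> 1100
Step 7: G0=G1=1 G1=NOT G3=NOT 0=1 G2=G0&G3=1&0=0 G3=(0+0>=2)=0 -> 1100

1100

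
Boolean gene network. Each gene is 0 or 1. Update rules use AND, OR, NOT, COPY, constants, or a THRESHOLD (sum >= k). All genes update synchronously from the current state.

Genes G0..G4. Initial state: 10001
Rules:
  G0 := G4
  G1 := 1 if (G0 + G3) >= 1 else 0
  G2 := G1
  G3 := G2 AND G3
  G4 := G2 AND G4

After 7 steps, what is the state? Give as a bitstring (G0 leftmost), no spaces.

Step 1: G0=G4=1 G1=(1+0>=1)=1 G2=G1=0 G3=G2&G3=0&0=0 G4=G2&G4=0&1=0 -> 11000
Step 2: G0=G4=0 G1=(1+0>=1)=1 G2=G1=1 G3=G2&G3=0&0=0 G4=G2&G4=0&0=0 -> 01100
Step 3: G0=G4=0 G1=(0+0>=1)=0 G2=G1=1 G3=G2&G3=1&0=0 G4=G2&G4=1&0=0 -> 00100
Step 4: G0=G4=0 G1=(0+0>=1)=0 G2=G1=0 G3=G2&G3=1&0=0 G4=G2&G4=1&0=0 -> 00000
Step 5: G0=G4=0 G1=(0+0>=1)=0 G2=G1=0 G3=G2&G3=0&0=0 G4=G2&G4=0&0=0 -> 00000
Step 6: G0=G4=0 G1=(0+0>=1)=0 G2=G1=0 G3=G2&G3=0&0=0 G4=G2&G4=0&0=0 -> 00000
Step 7: G0=G4=0 G1=(0+0>=1)=0 G2=G1=0 G3=G2&G3=0&0=0 G4=G2&G4=0&0=0 -> 00000

00000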